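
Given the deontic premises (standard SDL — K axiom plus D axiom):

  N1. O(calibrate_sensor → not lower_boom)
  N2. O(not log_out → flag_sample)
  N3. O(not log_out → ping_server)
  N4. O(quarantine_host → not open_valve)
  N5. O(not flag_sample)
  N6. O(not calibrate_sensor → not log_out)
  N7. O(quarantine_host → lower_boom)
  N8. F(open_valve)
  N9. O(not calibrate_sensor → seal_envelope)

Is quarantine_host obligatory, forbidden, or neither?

Premise 5 states O(not flag_sample) outright.
Premise 2 is O(not log_out → flag_sample); contrapositively O(not flag_sample → log_out). Since O(not flag_sample) holds, K gives O(log_out).
The contrapositive of premise 6 (O(not calibrate_sensor → not log_out)) is O(log_out → calibrate_sensor), and O(log_out) is already established, so O(calibrate_sensor).
With premise 1, O(calibrate_sensor → not lower_boom), the K-axiom yields O(not lower_boom).
Premise 7 is O(quarantine_host → lower_boom); contrapositively O(not lower_boom → not quarantine_host). Since O(not lower_boom) holds, K gives O(not quarantine_host).
Premises 3, 4, 8, 9 do not contribute to this derivation.
Thus O(not quarantine_host), which is F(quarantine_host): quarantine_host is forbidden.

Forbidden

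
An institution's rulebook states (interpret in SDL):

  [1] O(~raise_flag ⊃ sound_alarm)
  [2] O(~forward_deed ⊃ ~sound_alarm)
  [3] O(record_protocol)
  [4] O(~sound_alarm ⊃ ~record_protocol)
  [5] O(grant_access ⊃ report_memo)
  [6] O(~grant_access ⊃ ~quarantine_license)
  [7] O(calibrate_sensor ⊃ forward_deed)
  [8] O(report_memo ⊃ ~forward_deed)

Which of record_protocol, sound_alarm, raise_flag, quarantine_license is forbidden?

quarantine_license

Premise 3 gives O(record_protocol).
Premise 4, O(~sound_alarm ⊃ ~record_protocol), contraposes to O(record_protocol ⊃ sound_alarm); with O(record_protocol) we get O(sound_alarm).
Premise 2 is O(~forward_deed ⊃ ~sound_alarm); contrapositively O(sound_alarm ⊃ forward_deed). Since O(sound_alarm) holds, K gives O(forward_deed).
The contrapositive of premise 8 (O(report_memo ⊃ ~forward_deed)) is O(forward_deed ⊃ ~report_memo), and O(forward_deed) is already established, so O(~report_memo).
The contrapositive of premise 5 (O(grant_access ⊃ report_memo)) is O(~report_memo ⊃ ~grant_access), and O(~report_memo) is already established, so O(~grant_access).
Applying K to premise 6 (O(~grant_access ⊃ ~quarantine_license)) and O(~grant_access) yields O(~quarantine_license).
So O(~quarantine_license) holds, i.e. quarantine_license is forbidden. None of the other listed options is forbidden under the premises.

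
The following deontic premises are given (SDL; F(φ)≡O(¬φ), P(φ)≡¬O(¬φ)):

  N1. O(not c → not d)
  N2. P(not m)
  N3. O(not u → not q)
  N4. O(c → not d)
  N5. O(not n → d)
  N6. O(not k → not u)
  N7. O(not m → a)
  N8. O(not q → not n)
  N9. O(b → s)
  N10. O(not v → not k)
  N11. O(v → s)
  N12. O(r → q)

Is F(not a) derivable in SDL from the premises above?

No

Premise 7 is O(not m → a), but O(not m) is not derivable from the premises (the permission P(not m) asserts only not O(m), not O(not m)), so it does not yield O(a).
No other premise forces O(a). An ideal world satisfying every premise can still have not a true, so F(not a) is not derivable.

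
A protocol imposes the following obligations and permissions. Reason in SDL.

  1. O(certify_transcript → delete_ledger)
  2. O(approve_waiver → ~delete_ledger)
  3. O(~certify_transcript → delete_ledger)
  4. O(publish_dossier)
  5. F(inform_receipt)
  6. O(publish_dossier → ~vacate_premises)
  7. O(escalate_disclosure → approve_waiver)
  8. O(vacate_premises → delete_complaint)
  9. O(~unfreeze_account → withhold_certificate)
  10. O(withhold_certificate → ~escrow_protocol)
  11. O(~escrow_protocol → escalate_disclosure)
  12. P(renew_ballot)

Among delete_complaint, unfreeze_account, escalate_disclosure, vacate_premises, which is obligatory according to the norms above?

unfreeze_account

Premises 3 and 1 cover both cases: O(~certify_transcript → delete_ledger) and O(certify_transcript → delete_ledger). Since ~certify_transcript ∨ certify_transcript is a tautology, O(delete_ledger) follows.
Premise 2 is O(approve_waiver → ~delete_ledger); contrapositively O(delete_ledger → ~approve_waiver). Since O(delete_ledger) holds, K gives O(~approve_waiver).
Premise 7 is O(escalate_disclosure → approve_waiver); contrapositively O(~approve_waiver → ~escalate_disclosure). Since O(~approve_waiver) holds, K gives O(~escalate_disclosure).
Premise 11, O(~escrow_protocol → escalate_disclosure), contraposes to O(~escalate_disclosure → escrow_protocol); with O(~escalate_disclosure) we get O(escrow_protocol).
Premise 10 is O(withhold_certificate → ~escrow_protocol); contrapositively O(escrow_protocol → ~withhold_certificate). Since O(escrow_protocol) holds, K gives O(~withhold_certificate).
The contrapositive of premise 9 (O(~unfreeze_account → withhold_certificate)) is O(~withhold_certificate → unfreeze_account), and O(~withhold_certificate) is already established, so O(unfreeze_account).
So O(unfreeze_account) holds — unfreeze_account is obligatory. None of the other listed options is made obligatory by any chain of premises.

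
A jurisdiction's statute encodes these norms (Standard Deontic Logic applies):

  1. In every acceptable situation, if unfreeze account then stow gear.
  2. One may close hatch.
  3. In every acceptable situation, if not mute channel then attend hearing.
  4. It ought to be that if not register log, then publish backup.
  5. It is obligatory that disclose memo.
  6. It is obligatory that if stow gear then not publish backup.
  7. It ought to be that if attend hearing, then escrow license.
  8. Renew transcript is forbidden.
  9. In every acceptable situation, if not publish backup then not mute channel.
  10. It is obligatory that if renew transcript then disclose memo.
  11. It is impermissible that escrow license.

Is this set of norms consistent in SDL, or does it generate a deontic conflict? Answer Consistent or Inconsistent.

Consistent

Premise 10 is O(renew_transcript → disclose_memo); even if O(disclose_memo) held, inferring O(renew_transcript) would be affirming the consequent — invalid.
So O(renew_transcript) is not derivable, and the apparent clash with O(¬renew_transcript) does not arise.
A world satisfying every obligation exists (e.g. attend_hearing=false, close_hatch=false, disclose_memo=true, escrow_license=false, mute_channel=true, publish_backup=true, register_log=false, renew_transcript=false, stow_gear=false, unfreeze_account=false); no atom is both obligatory and forbidden, so the set is consistent.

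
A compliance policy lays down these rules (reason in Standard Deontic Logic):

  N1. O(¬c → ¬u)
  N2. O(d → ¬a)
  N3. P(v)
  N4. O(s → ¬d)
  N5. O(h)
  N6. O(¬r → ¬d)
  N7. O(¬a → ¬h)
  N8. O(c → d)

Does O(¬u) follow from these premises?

Premise 5 states O(h) outright.
Premise 7 is O(¬a → ¬h); contrapositively O(h → a). Since O(h) holds, K gives O(a).
Premise 2 is O(d → ¬a); contrapositively O(a → ¬d). Since O(a) holds, K gives O(¬d).
The contrapositive of premise 8 (O(c → d)) is O(¬d → ¬c), and O(¬d) is already established, so O(¬c).
Premise 1 is O(¬c → ¬u); since O(¬c), deontic closure gives O(¬u).
Premises 3, 4, 6 do not contribute to this derivation.
So O(¬u) follows.

Yes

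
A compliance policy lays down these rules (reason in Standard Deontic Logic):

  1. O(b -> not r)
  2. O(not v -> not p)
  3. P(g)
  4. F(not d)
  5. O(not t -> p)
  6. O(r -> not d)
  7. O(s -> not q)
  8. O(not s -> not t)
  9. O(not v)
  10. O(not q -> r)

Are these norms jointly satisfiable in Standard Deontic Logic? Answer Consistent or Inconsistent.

Premise 4 is F(not d), i.e. O(d).
Premise 6, O(r -> not d), contraposes to O(d -> not r); with O(d) we get O(not r).
Premise 10, O(not q -> r), contraposes to O(not r -> q); with O(not r) we get O(q).
The contrapositive of premise 7 (O(s -> not q)) is O(q -> not s), and O(q) is already established, so O(not s).
From O(not s) and premise 8, O(not s -> not t), we obtain O(not t).
Premise 5 is O(not t -> p); since O(not t), deontic closure gives O(p).
Premise 2 is O(not v -> not p); contrapositively O(p -> v). Since O(p) holds, K gives O(v).
But premise 9 directly asserts O(not v).
We now have both O(v) and O(not v) — v is simultaneously obligatory and forbidden, violating the D-axiom.

Inconsistent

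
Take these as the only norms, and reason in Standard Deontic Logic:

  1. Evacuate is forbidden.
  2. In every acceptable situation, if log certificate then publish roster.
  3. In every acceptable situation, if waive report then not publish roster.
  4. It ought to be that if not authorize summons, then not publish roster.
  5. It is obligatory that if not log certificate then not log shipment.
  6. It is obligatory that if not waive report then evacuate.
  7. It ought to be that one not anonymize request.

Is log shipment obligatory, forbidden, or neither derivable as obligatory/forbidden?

Forbidden

Premise 1 is F(evacuate), i.e. O(¬evacuate).
Premise 6, O(¬waive_report → evacuate), contraposes to O(¬evacuate → waive_report); with O(¬evacuate) we get O(waive_report).
From O(waive_report) and premise 3, O(waive_report → ¬publish_roster), we obtain O(¬publish_roster).
Premise 2, O(log_certificate → publish_roster), contraposes to O(¬publish_roster → ¬log_certificate); with O(¬publish_roster) we get O(¬log_certificate).
Premise 5 is O(¬log_certificate → ¬log_shipment); since O(¬log_certificate), deontic closure gives O(¬log_shipment).
Premises 4, 7 do not contribute to this derivation.
Thus O(¬log_shipment), which is F(log_shipment): log_shipment is forbidden.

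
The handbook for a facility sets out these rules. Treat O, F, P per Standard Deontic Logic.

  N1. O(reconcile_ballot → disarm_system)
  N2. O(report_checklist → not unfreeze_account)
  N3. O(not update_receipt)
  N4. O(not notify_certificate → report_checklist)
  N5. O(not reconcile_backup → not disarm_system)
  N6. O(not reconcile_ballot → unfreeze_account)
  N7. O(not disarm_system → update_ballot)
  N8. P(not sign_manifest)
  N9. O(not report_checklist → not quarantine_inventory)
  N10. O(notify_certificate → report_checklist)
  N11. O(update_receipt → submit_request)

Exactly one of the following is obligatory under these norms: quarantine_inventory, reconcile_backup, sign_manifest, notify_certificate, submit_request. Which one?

reconcile_backup

By case analysis on not notify_certificate: premise 4 gives O(not notify_certificate → report_checklist) and premise 10 gives O(notify_certificate → report_checklist), so O(report_checklist) either way.
Premise 2 is O(report_checklist → not unfreeze_account); since O(report_checklist), deontic closure gives O(not unfreeze_account).
Premise 6, O(not reconcile_ballot → unfreeze_account), contraposes to O(not unfreeze_account → reconcile_ballot); with O(not unfreeze_account) we get O(reconcile_ballot).
Premise 1 is O(reconcile_ballot → disarm_system); since O(reconcile_ballot), deontic closure gives O(disarm_system).
Premise 5, O(not reconcile_backup → not disarm_system), contraposes to O(disarm_system → reconcile_backup); with O(disarm_system) we get O(reconcile_backup).
So O(reconcile_backup) holds — reconcile_backup is obligatory. None of the other listed options is made obligatory by any chain of premises.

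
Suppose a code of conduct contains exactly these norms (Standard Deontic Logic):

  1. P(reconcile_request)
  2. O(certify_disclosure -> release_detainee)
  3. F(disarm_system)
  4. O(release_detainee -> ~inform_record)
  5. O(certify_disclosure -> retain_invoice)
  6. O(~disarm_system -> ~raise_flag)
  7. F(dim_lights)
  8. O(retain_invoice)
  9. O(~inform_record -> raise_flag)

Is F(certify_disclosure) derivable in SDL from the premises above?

Premise 3, F(disarm_system), is equivalent to O(~disarm_system).
From O(~disarm_system) and premise 6, O(~disarm_system -> ~raise_flag), we obtain O(~raise_flag).
Premise 9 is O(~inform_record -> raise_flag); contrapositively O(~raise_flag -> inform_record). Since O(~raise_flag) holds, K gives O(inform_record).
Premise 4 is O(release_detainee -> ~inform_record); contrapositively O(inform_record -> ~release_detainee). Since O(inform_record) holds, K gives O(~release_detainee).
Premise 2, O(certify_disclosure -> release_detainee), contraposes to O(~release_detainee -> ~certify_disclosure); with O(~release_detainee) we get O(~certify_disclosure).
Premises 1, 5, 7, 8 do not contribute to this derivation.
So O(~certify_disclosure) holds, i.e. F(certify_disclosure). The claim follows.

Yes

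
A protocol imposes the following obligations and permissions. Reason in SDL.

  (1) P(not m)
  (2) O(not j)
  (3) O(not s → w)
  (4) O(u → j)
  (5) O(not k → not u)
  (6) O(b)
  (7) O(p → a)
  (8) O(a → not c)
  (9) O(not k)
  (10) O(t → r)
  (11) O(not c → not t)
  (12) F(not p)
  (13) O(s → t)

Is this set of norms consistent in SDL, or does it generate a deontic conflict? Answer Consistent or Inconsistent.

Consistent

Premise 4 is O(u → j), but O(u) is not derivable from the premises, so it does not yield O(j).
So O(j) is not derivable, and the apparent clash with O(not j) does not arise.
A world satisfying every obligation exists (e.g. a=true, b=true, c=false, j=false, k=false, m=false, p=true, r=false, s=false, t=false, u=false, w=true); no atom is both obligatory and forbidden, so the set is consistent.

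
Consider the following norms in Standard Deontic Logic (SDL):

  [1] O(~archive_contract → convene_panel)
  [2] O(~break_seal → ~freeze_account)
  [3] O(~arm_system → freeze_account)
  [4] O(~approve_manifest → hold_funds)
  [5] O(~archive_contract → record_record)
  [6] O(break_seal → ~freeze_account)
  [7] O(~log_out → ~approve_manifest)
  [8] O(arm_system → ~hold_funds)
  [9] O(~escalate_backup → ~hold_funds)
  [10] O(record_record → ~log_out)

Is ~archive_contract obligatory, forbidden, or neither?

By case analysis on ~break_seal: premise 2 gives O(~break_seal → ~freeze_account) and premise 6 gives O(break_seal → ~freeze_account), so O(~freeze_account) either way.
The contrapositive of premise 3 (O(~arm_system → freeze_account)) is O(~freeze_account → arm_system), and O(~freeze_account) is already established, so O(arm_system).
Premise 8 is O(arm_system → ~hold_funds); since O(arm_system), deontic closure gives O(~hold_funds).
Premise 4, O(~approve_manifest → hold_funds), contraposes to O(~hold_funds → approve_manifest); with O(~hold_funds) we get O(approve_manifest).
The contrapositive of premise 7 (O(~log_out → ~approve_manifest)) is O(approve_manifest → log_out), and O(approve_manifest) is already established, so O(log_out).
Premise 10, O(record_record → ~log_out), contraposes to O(log_out → ~record_record); with O(log_out) we get O(~record_record).
Premise 5, O(~archive_contract → record_record), contraposes to O(~record_record → archive_contract); with O(~record_record) we get O(archive_contract).
Premises 1, 9 do not contribute to this derivation.
Thus O(archive_contract), which is F(~archive_contract): ~archive_contract is forbidden.

Forbidden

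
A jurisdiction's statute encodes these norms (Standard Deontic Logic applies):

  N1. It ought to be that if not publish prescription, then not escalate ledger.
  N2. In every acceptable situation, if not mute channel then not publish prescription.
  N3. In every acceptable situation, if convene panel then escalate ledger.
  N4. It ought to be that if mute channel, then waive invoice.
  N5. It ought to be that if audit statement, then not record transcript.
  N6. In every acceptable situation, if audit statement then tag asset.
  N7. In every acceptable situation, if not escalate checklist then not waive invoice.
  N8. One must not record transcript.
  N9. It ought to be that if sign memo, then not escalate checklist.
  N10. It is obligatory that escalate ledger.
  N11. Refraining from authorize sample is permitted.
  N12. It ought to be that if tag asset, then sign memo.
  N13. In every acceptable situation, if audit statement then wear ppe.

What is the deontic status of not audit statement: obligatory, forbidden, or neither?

Obligatory

From premise 10 we have O(escalate_ledger).
The contrapositive of premise 1 (O(¬publish_prescription → ¬escalate_ledger)) is O(escalate_ledger → publish_prescription), and O(escalate_ledger) is already established, so O(publish_prescription).
Premise 2 is O(¬mute_channel → ¬publish_prescription); contrapositively O(publish_prescription → mute_channel). Since O(publish_prescription) holds, K gives O(mute_channel).
Premise 4 is O(mute_channel → waive_invoice); since O(mute_channel), deontic closure gives O(waive_invoice).
Premise 7, O(¬escalate_checklist → ¬waive_invoice), contraposes to O(waive_invoice → escalate_checklist); with O(waive_invoice) we get O(escalate_checklist).
The contrapositive of premise 9 (O(sign_memo → ¬escalate_checklist)) is O(escalate_checklist → ¬sign_memo), and O(escalate_checklist) is already established, so O(¬sign_memo).
The contrapositive of premise 12 (O(tag_asset → sign_memo)) is O(¬sign_memo → ¬tag_asset), and O(¬sign_memo) is already established, so O(¬tag_asset).
The contrapositive of premise 6 (O(audit_statement → tag_asset)) is O(¬tag_asset → ¬audit_statement), and O(¬tag_asset) is already established, so O(¬audit_statement).
Premises 3, 5, 8, 11, 13 do not contribute to this derivation.
Hence ¬audit_statement is obligatory.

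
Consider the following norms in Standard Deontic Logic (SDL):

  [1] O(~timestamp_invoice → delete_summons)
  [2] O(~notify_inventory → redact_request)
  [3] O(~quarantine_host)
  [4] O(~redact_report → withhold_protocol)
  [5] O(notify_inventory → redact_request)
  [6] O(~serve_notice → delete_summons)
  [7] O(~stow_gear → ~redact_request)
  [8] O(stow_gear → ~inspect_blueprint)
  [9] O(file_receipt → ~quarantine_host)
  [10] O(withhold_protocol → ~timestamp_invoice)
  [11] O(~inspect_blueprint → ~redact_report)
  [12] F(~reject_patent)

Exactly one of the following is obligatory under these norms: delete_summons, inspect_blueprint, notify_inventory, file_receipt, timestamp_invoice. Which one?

By case analysis on ~notify_inventory: premise 2 gives O(~notify_inventory → redact_request) and premise 5 gives O(notify_inventory → redact_request), so O(redact_request) either way.
The contrapositive of premise 7 (O(~stow_gear → ~redact_request)) is O(redact_request → stow_gear), and O(redact_request) is already established, so O(stow_gear).
From O(stow_gear) and premise 8, O(stow_gear → ~inspect_blueprint), we obtain O(~inspect_blueprint).
With premise 11, O(~inspect_blueprint → ~redact_report), the K-axiom yields O(~redact_report).
Applying K to premise 4 (O(~redact_report → withhold_protocol)) and O(~redact_report) yields O(withhold_protocol).
Applying K to premise 10 (O(withhold_protocol → ~timestamp_invoice)) and O(withhold_protocol) yields O(~timestamp_invoice).
With premise 1, O(~timestamp_invoice → delete_summons), the K-axiom yields O(delete_summons).
So O(delete_summons) holds — delete_summons is obligatory. None of the other listed options is made obligatory by any chain of premises.

delete_summons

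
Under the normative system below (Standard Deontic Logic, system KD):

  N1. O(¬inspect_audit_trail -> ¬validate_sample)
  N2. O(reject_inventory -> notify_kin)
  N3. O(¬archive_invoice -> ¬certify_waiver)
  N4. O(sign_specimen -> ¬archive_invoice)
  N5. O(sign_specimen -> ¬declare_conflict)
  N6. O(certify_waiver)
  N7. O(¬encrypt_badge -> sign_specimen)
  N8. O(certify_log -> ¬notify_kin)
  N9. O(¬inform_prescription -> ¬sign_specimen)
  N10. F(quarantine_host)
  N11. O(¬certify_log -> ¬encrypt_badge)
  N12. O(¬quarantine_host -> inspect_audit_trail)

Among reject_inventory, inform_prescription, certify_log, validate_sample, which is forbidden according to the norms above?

Premise 6 states O(certify_waiver) outright.
Premise 3, O(¬archive_invoice -> ¬certify_waiver), contraposes to O(certify_waiver -> archive_invoice); with O(certify_waiver) we get O(archive_invoice).
Premise 4, O(sign_specimen -> ¬archive_invoice), contraposes to O(archive_invoice -> ¬sign_specimen); with O(archive_invoice) we get O(¬sign_specimen).
The contrapositive of premise 7 (O(¬encrypt_badge -> sign_specimen)) is O(¬sign_specimen -> encrypt_badge), and O(¬sign_specimen) is already established, so O(encrypt_badge).
Premise 11 is O(¬certify_log -> ¬encrypt_badge); contrapositively O(encrypt_badge -> certify_log). Since O(encrypt_badge) holds, K gives O(certify_log).
With premise 8, O(certify_log -> ¬notify_kin), the K-axiom yields O(¬notify_kin).
Premise 2, O(reject_inventory -> notify_kin), contraposes to O(¬notify_kin -> ¬reject_inventory); with O(¬notify_kin) we get O(¬reject_inventory).
So O(¬reject_inventory) holds, i.e. reject_inventory is forbidden. None of the other listed options is forbidden under the premises.

reject_inventory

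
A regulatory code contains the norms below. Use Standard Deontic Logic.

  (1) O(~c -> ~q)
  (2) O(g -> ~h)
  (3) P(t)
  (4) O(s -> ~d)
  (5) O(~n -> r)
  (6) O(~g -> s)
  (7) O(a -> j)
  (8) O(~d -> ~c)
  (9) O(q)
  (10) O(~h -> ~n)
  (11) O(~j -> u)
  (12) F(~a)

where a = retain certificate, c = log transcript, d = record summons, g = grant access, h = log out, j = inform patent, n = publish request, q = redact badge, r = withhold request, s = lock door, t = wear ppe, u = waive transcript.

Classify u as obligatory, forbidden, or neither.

Neither

Premise 11 is O(~j -> u), but O(~j) is not derivable from the premises, so it does not yield O(u).
No premise or chain of K-axiom applications forces O(u), and none forces O(~u). So u is neither obligatory nor forbidden under these norms.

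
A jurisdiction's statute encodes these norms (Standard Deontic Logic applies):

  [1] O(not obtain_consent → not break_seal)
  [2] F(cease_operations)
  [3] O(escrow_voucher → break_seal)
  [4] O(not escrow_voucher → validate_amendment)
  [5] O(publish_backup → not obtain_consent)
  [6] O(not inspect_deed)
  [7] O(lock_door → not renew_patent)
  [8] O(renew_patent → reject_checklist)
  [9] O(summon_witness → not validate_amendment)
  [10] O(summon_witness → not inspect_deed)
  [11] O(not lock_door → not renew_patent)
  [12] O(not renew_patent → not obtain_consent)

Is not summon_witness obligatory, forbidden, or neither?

Premises 7 and 11 are O(lock_door → not renew_patent) and O(not lock_door → not renew_patent); every ideal world satisfies lock_door or not lock_door, so in either case not renew_patent holds — hence O(not renew_patent).
With premise 12, O(not renew_patent → not obtain_consent), the K-axiom yields O(not obtain_consent).
Premise 1 is O(not obtain_consent → not break_seal); since O(not obtain_consent), deontic closure gives O(not break_seal).
Premise 3 is O(escrow_voucher → break_seal); contrapositively O(not break_seal → not escrow_voucher). Since O(not break_seal) holds, K gives O(not escrow_voucher).
From O(not escrow_voucher) and premise 4, O(not escrow_voucher → validate_amendment), we obtain O(validate_amendment).
Premise 9 is O(summon_witness → not validate_amendment); contrapositively O(validate_amendment → not summon_witness). Since O(validate_amendment) holds, K gives O(not summon_witness).
Premises 2, 5, 6, 8, 10 do not contribute to this derivation.
Hence not summon_witness is obligatory.

Obligatory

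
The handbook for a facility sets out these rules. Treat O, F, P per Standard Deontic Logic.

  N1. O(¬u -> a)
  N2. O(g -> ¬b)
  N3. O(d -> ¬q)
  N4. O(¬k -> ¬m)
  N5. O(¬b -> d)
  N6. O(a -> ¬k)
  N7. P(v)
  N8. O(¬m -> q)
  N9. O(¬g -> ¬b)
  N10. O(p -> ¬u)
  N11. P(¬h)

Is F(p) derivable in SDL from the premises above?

Yes

Premises 2 and 9 cover both cases: O(g -> ¬b) and O(¬g -> ¬b). Since g ∨ ¬g is a tautology, O(¬b) follows.
From O(¬b) and premise 5, O(¬b -> d), we obtain O(d).
With premise 3, O(d -> ¬q), the K-axiom yields O(¬q).
The contrapositive of premise 8 (O(¬m -> q)) is O(¬q -> m), and O(¬q) is already established, so O(m).
The contrapositive of premise 4 (O(¬k -> ¬m)) is O(m -> k), and O(m) is already established, so O(k).
The contrapositive of premise 6 (O(a -> ¬k)) is O(k -> ¬a), and O(k) is already established, so O(¬a).
Premise 1, O(¬u -> a), contraposes to O(¬a -> u); with O(¬a) we get O(u).
The contrapositive of premise 10 (O(p -> ¬u)) is O(u -> ¬p), and O(u) is already established, so O(¬p).
Premises 7, 11 do not contribute to this derivation.
So O(¬p) holds, i.e. F(p). The claim follows.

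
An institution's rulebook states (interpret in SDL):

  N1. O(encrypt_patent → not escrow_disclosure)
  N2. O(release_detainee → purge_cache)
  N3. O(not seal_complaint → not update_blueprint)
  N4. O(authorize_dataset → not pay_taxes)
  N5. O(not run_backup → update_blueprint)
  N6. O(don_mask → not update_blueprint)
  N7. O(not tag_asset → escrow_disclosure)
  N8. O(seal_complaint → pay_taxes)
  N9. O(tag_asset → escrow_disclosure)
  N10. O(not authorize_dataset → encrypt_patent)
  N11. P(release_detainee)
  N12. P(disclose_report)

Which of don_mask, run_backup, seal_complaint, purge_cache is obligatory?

Premises 7 and 9 are O(not tag_asset → escrow_disclosure) and O(tag_asset → escrow_disclosure); every ideal world satisfies not tag_asset or tag_asset, so in either case escrow_disclosure holds — hence O(escrow_disclosure).
Premise 1, O(encrypt_patent → not escrow_disclosure), contraposes to O(escrow_disclosure → not encrypt_patent); with O(escrow_disclosure) we get O(not encrypt_patent).
The contrapositive of premise 10 (O(not authorize_dataset → encrypt_patent)) is O(not encrypt_patent → authorize_dataset), and O(not encrypt_patent) is already established, so O(authorize_dataset).
From O(authorize_dataset) and premise 4, O(authorize_dataset → not pay_taxes), we obtain O(not pay_taxes).
The contrapositive of premise 8 (O(seal_complaint → pay_taxes)) is O(not pay_taxes → not seal_complaint), and O(not pay_taxes) is already established, so O(not seal_complaint).
Premise 3 is O(not seal_complaint → not update_blueprint); since O(not seal_complaint), deontic closure gives O(not update_blueprint).
Premise 5 is O(not run_backup → update_blueprint); contrapositively O(not update_blueprint → run_backup). Since O(not update_blueprint) holds, K gives O(run_backup).
So O(run_backup) holds — run_backup is obligatory. None of the other listed options is made obligatory by any chain of premises.

run_backup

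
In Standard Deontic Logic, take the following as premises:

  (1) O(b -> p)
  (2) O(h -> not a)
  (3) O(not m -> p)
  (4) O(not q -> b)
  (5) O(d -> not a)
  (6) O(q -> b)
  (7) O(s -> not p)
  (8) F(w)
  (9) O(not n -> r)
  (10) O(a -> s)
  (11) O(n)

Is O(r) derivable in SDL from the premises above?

No

Premise 9 is O(not n -> r), but O(not n) is not derivable from the premises, so it does not yield O(r).
No other premise forces O(r). An ideal world satisfying every premise can still have r false, so O(r) is not derivable.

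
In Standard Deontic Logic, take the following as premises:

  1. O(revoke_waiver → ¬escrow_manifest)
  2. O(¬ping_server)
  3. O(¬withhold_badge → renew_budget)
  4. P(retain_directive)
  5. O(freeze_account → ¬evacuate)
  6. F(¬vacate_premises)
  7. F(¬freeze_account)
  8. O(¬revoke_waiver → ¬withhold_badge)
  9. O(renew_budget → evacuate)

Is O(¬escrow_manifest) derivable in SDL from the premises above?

Yes

F(¬freeze_account) at premise 7 means O(freeze_account).
Applying K to premise 5 (O(freeze_account → ¬evacuate)) and O(freeze_account) yields O(¬evacuate).
Premise 9 is O(renew_budget → evacuate); contrapositively O(¬evacuate → ¬renew_budget). Since O(¬evacuate) holds, K gives O(¬renew_budget).
Premise 3, O(¬withhold_badge → renew_budget), contraposes to O(¬renew_budget → withhold_badge); with O(¬renew_budget) we get O(withhold_badge).
Premise 8, O(¬revoke_waiver → ¬withhold_badge), contraposes to O(withhold_badge → revoke_waiver); with O(withhold_badge) we get O(revoke_waiver).
From O(revoke_waiver) and premise 1, O(revoke_waiver → ¬escrow_manifest), we obtain O(¬escrow_manifest).
Premises 2, 4, 6 do not contribute to this derivation.
So O(¬escrow_manifest) follows.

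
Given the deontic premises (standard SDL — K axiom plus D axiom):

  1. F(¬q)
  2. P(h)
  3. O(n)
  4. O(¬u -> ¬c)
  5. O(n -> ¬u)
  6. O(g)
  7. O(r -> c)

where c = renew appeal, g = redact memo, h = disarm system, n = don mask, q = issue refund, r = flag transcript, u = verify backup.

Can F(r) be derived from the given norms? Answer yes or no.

Premise 3 gives O(n).
From O(n) and premise 5, O(n -> ¬u), we obtain O(¬u).
With premise 4, O(¬u -> ¬c), the K-axiom yields O(¬c).
The contrapositive of premise 7 (O(r -> c)) is O(¬c -> ¬r), and O(¬c) is already established, so O(¬r).
Premises 1, 2, 6 do not contribute to this derivation.
So O(¬r) holds, i.e. F(r). The claim follows.

Yes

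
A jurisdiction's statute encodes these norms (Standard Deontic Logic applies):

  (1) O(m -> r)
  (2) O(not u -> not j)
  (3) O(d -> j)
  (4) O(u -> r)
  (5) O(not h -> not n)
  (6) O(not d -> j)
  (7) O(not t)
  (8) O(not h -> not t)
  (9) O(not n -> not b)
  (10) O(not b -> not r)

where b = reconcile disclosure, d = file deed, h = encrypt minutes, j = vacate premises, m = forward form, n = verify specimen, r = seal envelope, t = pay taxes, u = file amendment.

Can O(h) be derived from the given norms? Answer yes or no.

Yes

Premises 3 and 6 are O(d -> j) and O(not d -> j); every ideal world satisfies d or not d, so in either case j holds — hence O(j).
Premise 2, O(not u -> not j), contraposes to O(j -> u); with O(j) we get O(u).
Applying K to premise 4 (O(u -> r)) and O(u) yields O(r).
The contrapositive of premise 10 (O(not b -> not r)) is O(r -> b), and O(r) is already established, so O(b).
The contrapositive of premise 9 (O(not n -> not b)) is O(b -> n), and O(b) is already established, so O(n).
Premise 5, O(not h -> not n), contraposes to O(n -> h); with O(n) we get O(h).
Premises 1, 7, 8 do not contribute to this derivation.
So O(h) follows.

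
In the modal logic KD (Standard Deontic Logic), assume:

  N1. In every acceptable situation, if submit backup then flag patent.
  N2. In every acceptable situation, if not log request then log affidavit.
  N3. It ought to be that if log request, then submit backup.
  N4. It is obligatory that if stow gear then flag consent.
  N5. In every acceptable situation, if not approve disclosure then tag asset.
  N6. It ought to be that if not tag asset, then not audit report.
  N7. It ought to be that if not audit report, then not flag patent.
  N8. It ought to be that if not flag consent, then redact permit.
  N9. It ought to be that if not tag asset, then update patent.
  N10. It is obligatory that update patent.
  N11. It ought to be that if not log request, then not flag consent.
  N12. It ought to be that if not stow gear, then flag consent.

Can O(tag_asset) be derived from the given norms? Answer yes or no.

Premises 12 and 4 cover both cases: O(¬stow_gear → flag_consent) and O(stow_gear → flag_consent). Since ¬stow_gear ∨ stow_gear is a tautology, O(flag_consent) follows.
Premise 11 is O(¬log_request → ¬flag_consent); contrapositively O(flag_consent → log_request). Since O(flag_consent) holds, K gives O(log_request).
With premise 3, O(log_request → submit_backup), the K-axiom yields O(submit_backup).
Premise 1 is O(submit_backup → flag_patent); since O(submit_backup), deontic closure gives O(flag_patent).
Premise 7, O(¬audit_report → ¬flag_patent), contraposes to O(flag_patent → audit_report); with O(flag_patent) we get O(audit_report).
Premise 6, O(¬tag_asset → ¬audit_report), contraposes to O(audit_report → tag_asset); with O(audit_report) we get O(tag_asset).
Premises 2, 5, 8, 9, 10 do not contribute to this derivation.
So O(tag_asset) follows.

Yes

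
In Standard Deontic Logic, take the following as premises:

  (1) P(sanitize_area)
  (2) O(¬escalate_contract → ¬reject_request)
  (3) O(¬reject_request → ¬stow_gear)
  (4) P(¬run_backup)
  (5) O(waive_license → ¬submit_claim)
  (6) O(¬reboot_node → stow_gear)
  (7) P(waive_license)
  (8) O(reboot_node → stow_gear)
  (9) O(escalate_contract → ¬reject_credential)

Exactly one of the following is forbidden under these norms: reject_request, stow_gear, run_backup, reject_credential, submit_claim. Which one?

Premises 8 and 6 are O(reboot_node → stow_gear) and O(¬reboot_node → stow_gear); every ideal world satisfies reboot_node or ¬reboot_node, so in either case stow_gear holds — hence O(stow_gear).
The contrapositive of premise 3 (O(¬reject_request → ¬stow_gear)) is O(stow_gear → reject_request), and O(stow_gear) is already established, so O(reject_request).
Premise 2 is O(¬escalate_contract → ¬reject_request); contrapositively O(reject_request → escalate_contract). Since O(reject_request) holds, K gives O(escalate_contract).
Applying K to premise 9 (O(escalate_contract → ¬reject_credential)) and O(escalate_contract) yields O(¬reject_credential).
So O(¬reject_credential) holds, i.e. reject_credential is forbidden. None of the other listed options is forbidden under the premises.

reject_credential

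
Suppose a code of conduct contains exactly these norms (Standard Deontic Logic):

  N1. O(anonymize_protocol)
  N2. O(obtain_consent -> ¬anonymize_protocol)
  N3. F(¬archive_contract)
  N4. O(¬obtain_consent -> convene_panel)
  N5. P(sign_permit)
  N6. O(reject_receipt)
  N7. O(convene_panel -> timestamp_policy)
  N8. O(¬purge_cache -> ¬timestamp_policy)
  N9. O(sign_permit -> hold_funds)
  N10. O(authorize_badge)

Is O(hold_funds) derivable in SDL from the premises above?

Premise 9 is O(sign_permit -> hold_funds), but O(sign_permit) is not derivable from the premises (the permission P(sign_permit) asserts only ¬O(¬sign_permit), not O(sign_permit)), so it does not yield O(hold_funds).
No other premise forces O(hold_funds). An ideal world satisfying every premise can still have hold_funds false, so O(hold_funds) is not derivable.

No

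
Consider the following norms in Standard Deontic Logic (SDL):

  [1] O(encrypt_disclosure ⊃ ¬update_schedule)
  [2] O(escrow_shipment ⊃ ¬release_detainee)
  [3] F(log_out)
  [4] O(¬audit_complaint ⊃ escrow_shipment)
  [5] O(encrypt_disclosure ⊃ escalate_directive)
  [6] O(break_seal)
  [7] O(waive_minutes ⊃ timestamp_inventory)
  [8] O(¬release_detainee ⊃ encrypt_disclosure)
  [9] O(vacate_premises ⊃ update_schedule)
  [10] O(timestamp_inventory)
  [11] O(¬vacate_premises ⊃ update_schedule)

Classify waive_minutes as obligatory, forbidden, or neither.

Neither

Premise 7 is O(waive_minutes ⊃ timestamp_inventory); even if O(timestamp_inventory) held, inferring O(waive_minutes) would be affirming the consequent — invalid.
No premise or chain of K-axiom applications forces O(waive_minutes), and none forces O(¬waive_minutes). So waive_minutes is neither obligatory nor forbidden under these norms.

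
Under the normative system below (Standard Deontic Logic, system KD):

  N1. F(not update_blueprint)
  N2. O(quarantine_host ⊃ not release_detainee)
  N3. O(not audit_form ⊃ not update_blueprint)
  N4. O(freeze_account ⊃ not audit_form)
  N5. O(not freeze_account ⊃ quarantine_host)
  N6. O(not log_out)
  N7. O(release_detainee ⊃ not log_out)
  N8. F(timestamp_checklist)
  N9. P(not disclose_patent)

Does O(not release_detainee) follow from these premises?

Yes

Premise 1, F(not update_blueprint), is equivalent to O(update_blueprint).
The contrapositive of premise 3 (O(not audit_form ⊃ not update_blueprint)) is O(update_blueprint ⊃ audit_form), and O(update_blueprint) is already established, so O(audit_form).
Premise 4 is O(freeze_account ⊃ not audit_form); contrapositively O(audit_form ⊃ not freeze_account). Since O(audit_form) holds, K gives O(not freeze_account).
Premise 5 is O(not freeze_account ⊃ quarantine_host); since O(not freeze_account), deontic closure gives O(quarantine_host).
With premise 2, O(quarantine_host ⊃ not release_detainee), the K-axiom yields O(not release_detainee).
Premises 6, 7, 8, 9 do not contribute to this derivation.
So O(not release_detainee) follows.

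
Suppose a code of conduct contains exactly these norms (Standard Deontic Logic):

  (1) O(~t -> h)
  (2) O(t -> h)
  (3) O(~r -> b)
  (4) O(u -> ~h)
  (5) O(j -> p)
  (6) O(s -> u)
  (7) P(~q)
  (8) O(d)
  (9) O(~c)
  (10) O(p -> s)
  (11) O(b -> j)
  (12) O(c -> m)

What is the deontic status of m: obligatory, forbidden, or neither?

Neither

Premise 12 is O(c -> m), but O(c) is not derivable from the premises, so it does not yield O(m).
No premise or chain of K-axiom applications forces O(m), and none forces O(~m). So m is neither obligatory nor forbidden under these norms.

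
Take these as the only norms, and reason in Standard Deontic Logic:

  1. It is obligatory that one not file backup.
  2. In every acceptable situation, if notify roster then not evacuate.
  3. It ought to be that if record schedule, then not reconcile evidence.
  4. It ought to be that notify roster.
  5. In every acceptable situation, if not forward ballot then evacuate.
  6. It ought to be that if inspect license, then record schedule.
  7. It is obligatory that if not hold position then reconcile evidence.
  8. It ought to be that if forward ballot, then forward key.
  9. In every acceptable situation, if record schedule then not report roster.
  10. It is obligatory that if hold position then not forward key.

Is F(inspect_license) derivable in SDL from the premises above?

From premise 4 we have O(notify_roster).
Applying K to premise 2 (O(notify_roster → ¬evacuate)) and O(notify_roster) yields O(¬evacuate).
Premise 5, O(¬forward_ballot → evacuate), contraposes to O(¬evacuate → forward_ballot); with O(¬evacuate) we get O(forward_ballot).
Applying K to premise 8 (O(forward_ballot → forward_key)) and O(forward_ballot) yields O(forward_key).
Premise 10 is O(hold_position → ¬forward_key); contrapositively O(forward_key → ¬hold_position). Since O(forward_key) holds, K gives O(¬hold_position).
With premise 7, O(¬hold_position → reconcile_evidence), the K-axiom yields O(reconcile_evidence).
Premise 3 is O(record_schedule → ¬reconcile_evidence); contrapositively O(reconcile_evidence → ¬record_schedule). Since O(reconcile_evidence) holds, K gives O(¬record_schedule).
The contrapositive of premise 6 (O(inspect_license → record_schedule)) is O(¬record_schedule → ¬inspect_license), and O(¬record_schedule) is already established, so O(¬inspect_license).
Premises 1, 9 do not contribute to this derivation.
So O(¬inspect_license) holds, i.e. F(inspect_license). The claim follows.

Yes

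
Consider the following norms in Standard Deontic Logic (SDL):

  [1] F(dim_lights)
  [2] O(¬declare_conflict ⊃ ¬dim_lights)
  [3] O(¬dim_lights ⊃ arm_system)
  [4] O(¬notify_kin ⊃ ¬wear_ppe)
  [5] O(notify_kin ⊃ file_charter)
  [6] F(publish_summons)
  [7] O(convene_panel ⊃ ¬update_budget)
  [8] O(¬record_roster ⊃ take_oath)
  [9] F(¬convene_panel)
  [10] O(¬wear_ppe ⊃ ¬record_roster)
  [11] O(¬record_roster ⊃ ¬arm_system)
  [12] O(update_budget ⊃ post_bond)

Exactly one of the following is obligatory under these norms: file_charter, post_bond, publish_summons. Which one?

file_charter

Premise 1, F(dim_lights), is equivalent to O(¬dim_lights).
With premise 3, O(¬dim_lights ⊃ arm_system), the K-axiom yields O(arm_system).
The contrapositive of premise 11 (O(¬record_roster ⊃ ¬arm_system)) is O(arm_system ⊃ record_roster), and O(arm_system) is already established, so O(record_roster).
Premise 10, O(¬wear_ppe ⊃ ¬record_roster), contraposes to O(record_roster ⊃ wear_ppe); with O(record_roster) we get O(wear_ppe).
Premise 4, O(¬notify_kin ⊃ ¬wear_ppe), contraposes to O(wear_ppe ⊃ notify_kin); with O(wear_ppe) we get O(notify_kin).
From O(notify_kin) and premise 5, O(notify_kin ⊃ file_charter), we obtain O(file_charter).
So O(file_charter) holds — file_charter is obligatory. None of the other listed options is made obligatory by any chain of premises.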